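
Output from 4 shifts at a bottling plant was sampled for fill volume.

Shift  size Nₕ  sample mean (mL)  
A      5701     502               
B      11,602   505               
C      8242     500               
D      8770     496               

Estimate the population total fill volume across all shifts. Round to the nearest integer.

Estimate total by summing Nₕ·x̄ₕ over strata.
5701·502 + 11602·505 + 8242·500 + 8770·496 = 2861902 + 5859010 + 4121000 + 4349920 = 17191832.

17191832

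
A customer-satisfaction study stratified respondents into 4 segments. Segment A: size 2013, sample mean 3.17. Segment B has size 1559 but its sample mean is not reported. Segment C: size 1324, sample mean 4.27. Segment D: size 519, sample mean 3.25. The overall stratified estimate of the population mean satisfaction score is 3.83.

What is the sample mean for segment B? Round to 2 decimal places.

Σ Nₕx̄ₕ = N·μ, so 1559·x̄_B = 5415·3.83 − (2013·3.17 + 1324·4.27 + 519·3.25).
= 20739.45 − 13721.44 = 7018.01.
x̄_B = 7018.01 / 1559 = 4.5016... → 4.50.

4.50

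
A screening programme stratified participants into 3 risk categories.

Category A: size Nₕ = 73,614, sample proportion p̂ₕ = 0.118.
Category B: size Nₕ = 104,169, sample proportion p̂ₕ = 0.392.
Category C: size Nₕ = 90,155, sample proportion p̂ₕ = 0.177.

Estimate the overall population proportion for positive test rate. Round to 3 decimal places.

N = 73614 + 104169 + 90155 = 267938.
Overall proportion = Σ (Nₕ/N)·p̂ₕ.
Σ Nₕp̂ₕ = 8686.452 + 40834.248 + 15957.435 = 65478.135.
65478.135 / 267938 = 0.24438... → 0.244.

0.244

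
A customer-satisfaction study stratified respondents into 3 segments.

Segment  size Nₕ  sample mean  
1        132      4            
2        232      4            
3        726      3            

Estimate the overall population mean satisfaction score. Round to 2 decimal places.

3.33

N = 1090; weights Wₕ = Nₕ/N = (0.1211, 0.2128, 0.6661).
x̄_st = Σ Wₕ·x̄ₕ = 0.1211·4 + 0.2128·4 + 0.6661·3 ≈ 3.3339...
→ 3.33.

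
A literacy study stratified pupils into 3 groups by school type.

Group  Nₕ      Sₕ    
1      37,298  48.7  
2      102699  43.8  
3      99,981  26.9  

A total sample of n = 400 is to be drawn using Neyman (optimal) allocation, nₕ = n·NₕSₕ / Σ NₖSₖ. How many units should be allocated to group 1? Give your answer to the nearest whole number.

Σ NₕSₕ = 37298·48.7 + 102699·43.8 + 99981·26.9 = 9004117.7.
Share for 1: 1816412.6/9004117.7 = 0.20173.
n_1 = 400 × 0.20173 = 80.693... → 81.

81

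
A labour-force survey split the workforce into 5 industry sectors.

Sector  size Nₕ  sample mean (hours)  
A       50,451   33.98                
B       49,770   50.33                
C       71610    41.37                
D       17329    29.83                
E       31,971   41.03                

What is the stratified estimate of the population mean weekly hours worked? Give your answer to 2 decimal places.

40.75

x̄_st = (Σ Nₕx̄ₕ) / (Σ Nₕ) = (50451·33.98 + 49770·50.33 + 71610·41.37 + 17329·29.83 + 31971·41.03) / 221131
= 9010448.98 / 221131 = 40.7471... → 40.75.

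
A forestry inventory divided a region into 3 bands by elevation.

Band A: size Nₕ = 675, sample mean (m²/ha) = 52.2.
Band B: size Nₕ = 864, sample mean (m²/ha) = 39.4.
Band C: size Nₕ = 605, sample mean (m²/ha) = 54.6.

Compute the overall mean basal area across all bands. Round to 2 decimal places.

47.72

N = 2144; weights Wₕ = Nₕ/N = (0.3148, 0.4030, 0.2822).
x̄_st = Σ Wₕ·x̄ₕ = 0.3148·52.2 + 0.4030·39.4 + 0.2822·54.6 ≈ 47.7190...
→ 47.72.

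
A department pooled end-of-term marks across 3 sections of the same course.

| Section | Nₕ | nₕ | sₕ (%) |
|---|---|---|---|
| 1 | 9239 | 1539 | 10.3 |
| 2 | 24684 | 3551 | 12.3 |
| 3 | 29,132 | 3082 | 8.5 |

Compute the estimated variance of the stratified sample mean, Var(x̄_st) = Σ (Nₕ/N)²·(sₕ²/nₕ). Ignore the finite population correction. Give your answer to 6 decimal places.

N = 63055; Wₕ = Nₕ/N.
section 1: (9239/63055)²·10.3²/1539 = 0.001479949
section 2: (24684/63055)²·12.3²/3551 = 0.006529074
section 3: (29132/63055)²·8.5²/3082 = 0.005003879
Sum = 0.013012901 → 0.013013.

0.013013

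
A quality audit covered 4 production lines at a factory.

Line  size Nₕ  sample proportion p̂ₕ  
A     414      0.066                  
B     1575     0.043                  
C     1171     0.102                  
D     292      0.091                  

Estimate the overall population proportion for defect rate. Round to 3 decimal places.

N = 414 + 1575 + 1171 + 292 = 3452.
Overall proportion = Σ (Nₕ/N)·p̂ₕ.
Σ Nₕp̂ₕ = 27.324 + 67.725 + 119.442 + 26.572 = 241.063.
241.063 / 3452 = 0.06983... → 0.070.

0.070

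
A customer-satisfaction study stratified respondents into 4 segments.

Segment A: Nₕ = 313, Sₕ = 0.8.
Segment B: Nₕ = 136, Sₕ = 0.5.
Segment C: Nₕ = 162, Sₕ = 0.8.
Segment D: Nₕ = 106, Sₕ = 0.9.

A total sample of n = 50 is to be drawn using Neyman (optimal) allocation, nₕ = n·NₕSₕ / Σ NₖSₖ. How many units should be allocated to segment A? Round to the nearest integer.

23

Σ NₕSₕ = 313·0.8 + 136·0.5 + 162·0.8 + 106·0.9 = 543.4.
Share for A: 250.4/543.4 = 0.46080.
n_A = 50 × 0.46080 = 23.040... → 23.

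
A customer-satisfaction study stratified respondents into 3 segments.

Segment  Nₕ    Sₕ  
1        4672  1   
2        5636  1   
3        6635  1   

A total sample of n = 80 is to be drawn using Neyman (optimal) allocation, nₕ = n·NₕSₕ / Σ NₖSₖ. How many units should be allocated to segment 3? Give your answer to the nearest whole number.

Σ NₕSₕ = 4672·1 + 5636·1 + 6635·1 = 16943.
Share for 3: 6635/16943 = 0.39161.
n_3 = 80 × 0.39161 = 31.329... → 31.

31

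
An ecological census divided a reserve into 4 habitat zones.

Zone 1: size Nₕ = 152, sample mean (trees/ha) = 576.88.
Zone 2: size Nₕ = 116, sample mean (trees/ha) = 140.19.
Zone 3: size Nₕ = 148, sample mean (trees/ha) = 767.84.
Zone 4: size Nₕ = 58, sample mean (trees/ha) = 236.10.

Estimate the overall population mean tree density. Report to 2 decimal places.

487.94

N = 152 + 116 + 148 + 58 = 474.
Overall mean = Σ (Nₕ/N)·x̄ₕ — weight by population share, not a simple average.
Σ Nₕx̄ₕ = 152·576.88 + 116·140.19 + 148·767.84 + 58·236.10 = 87685.76 + 16262.04 + 113640.32 + 13693.8 = 231281.92.
Divide by N: 231281.92 / 474 = 487.9365... → 487.94.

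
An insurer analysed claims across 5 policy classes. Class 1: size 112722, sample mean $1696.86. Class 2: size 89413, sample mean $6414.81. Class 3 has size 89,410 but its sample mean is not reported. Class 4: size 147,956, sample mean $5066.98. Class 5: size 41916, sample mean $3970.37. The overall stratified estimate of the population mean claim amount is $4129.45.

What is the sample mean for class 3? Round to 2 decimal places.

3434.01

N = 112722 + 89413 + 89410 + 147956 + 41916 = 481417.
Overall total = μ·N = 4129.45·481417 = 1987987430.65.
Subtract the known strata: 112722·1696.86 + 89413·6414.81 + 147956·5066.98 + 41916·3970.37 = 1680952981.25.
Remaining total for class 3: 1987987430.65 − 1680952981.25 = 307034449.4.
Divide by its size: 307034449.4 / 89410 = 3434.0057... → 3434.01.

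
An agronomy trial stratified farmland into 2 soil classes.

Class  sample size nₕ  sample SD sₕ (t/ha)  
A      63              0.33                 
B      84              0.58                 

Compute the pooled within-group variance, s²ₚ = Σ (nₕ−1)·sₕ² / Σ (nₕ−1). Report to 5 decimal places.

A: (63−1)·0.33² = 62·0.1089 = 6.7518
B: (84−1)·0.58² = 83·0.3364 = 27.9212
Numerator = 34.673; denominator = Σ(nₕ−1) = 145.
s²ₚ = 34.673/145 = 0.2391241... → 0.23912.

0.23912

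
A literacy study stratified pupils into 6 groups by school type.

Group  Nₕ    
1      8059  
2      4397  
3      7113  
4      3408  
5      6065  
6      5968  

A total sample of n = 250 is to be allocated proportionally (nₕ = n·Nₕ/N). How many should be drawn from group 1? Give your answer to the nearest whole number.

N = 8059 + 4397 + 7113 + 3408 + 6065 + 5968 = 35010.
n_1 = 250·8059/35010 = 57.548... → 58.

58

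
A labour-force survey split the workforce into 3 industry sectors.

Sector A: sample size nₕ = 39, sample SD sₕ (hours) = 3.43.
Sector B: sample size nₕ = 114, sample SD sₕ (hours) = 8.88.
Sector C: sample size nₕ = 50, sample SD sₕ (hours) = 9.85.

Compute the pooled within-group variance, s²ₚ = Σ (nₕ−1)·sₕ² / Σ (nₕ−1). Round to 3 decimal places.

70.559

Degrees of freedom: 38 + 113 + 49 = 200.
Σ(nₕ−1)sₕ² = 38·11.7649 + 113·78.8544 + 49·97.0225 = 14111.7159.
s²ₚ = 14111.7159 / 200 = 70.55858... → 70.559.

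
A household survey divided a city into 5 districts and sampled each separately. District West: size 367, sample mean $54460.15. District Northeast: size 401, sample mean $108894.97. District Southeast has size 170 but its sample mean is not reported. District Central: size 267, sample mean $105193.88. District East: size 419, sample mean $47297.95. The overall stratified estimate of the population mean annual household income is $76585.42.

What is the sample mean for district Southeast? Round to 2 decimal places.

75390.34

Σ Nₕx̄ₕ = N·μ, so 170·x̄_Southeast = 1624·76585.42 − (367·54460.15 + 401·108894.97 + 267·105193.88 + 419·47297.95).
= 124374722.08 − 111558365.03 = 12816357.05.
x̄_Southeast = 12816357.05 / 170 = 75390.3356... → 75390.34.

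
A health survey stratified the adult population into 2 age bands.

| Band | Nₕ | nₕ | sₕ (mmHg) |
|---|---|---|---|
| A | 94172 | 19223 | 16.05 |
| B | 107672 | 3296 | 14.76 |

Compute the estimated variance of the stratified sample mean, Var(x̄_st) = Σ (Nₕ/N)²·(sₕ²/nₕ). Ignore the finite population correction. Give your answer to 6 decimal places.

N = 201844; Wₕ = Nₕ/N.
band A: (94172/201844)²·16.05²/19223 = 0.002917029
band B: (107672/201844)²·14.76²/3296 = 0.018808726
Sum = 0.021725756 → 0.021726.

0.021726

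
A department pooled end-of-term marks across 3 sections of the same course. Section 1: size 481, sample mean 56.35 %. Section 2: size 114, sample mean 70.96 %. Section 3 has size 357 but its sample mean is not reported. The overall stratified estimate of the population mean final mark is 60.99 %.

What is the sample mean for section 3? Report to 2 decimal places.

Σ Nₕx̄ₕ = N·μ, so 357·x̄_3 = 952·60.99 − (481·56.35 + 114·70.96).
= 58062.48 − 35193.79 = 22868.69.
x̄_3 = 22868.69 / 357 = 64.0580... → 64.06.

64.06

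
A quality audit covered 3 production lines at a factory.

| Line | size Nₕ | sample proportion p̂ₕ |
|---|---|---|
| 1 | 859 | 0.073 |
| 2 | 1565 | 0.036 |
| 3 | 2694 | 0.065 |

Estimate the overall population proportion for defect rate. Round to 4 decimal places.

Wₕ = Nₕ/N with N = 5118: 0.1678, 0.3058, 0.5264.
p̂_st = 0.1678·0.073 + 0.3058·0.036 + 0.5264·0.065 ≈ 0.057475... → 0.0575.

0.0575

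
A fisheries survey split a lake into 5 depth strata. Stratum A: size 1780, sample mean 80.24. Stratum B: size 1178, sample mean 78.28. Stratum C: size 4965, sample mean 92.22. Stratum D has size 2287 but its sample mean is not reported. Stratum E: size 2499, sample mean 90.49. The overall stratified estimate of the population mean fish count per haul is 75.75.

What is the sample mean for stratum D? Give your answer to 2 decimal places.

N = 1780 + 1178 + 4965 + 2287 + 2499 = 12709.
Overall total = μ·N = 75.75·12709 = 962706.75.
Subtract the known strata: 1780·80.24 + 1178·78.28 + 4965·92.22 + 2499·90.49 = 919047.85.
Remaining total for stratum D: 962706.75 − 919047.85 = 43658.9.
Divide by its size: 43658.9 / 2287 = 19.0900... → 19.09.

19.09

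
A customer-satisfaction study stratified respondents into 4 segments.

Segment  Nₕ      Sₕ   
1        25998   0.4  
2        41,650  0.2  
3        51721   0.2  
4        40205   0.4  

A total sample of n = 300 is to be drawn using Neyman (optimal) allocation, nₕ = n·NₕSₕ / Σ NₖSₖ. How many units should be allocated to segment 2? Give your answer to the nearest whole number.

1: NₕSₕ = 25998·0.4 = 10399.2
2: NₕSₕ = 41650·0.2 = 8330
3: NₕSₕ = 51721·0.2 = 10344.2
4: NₕSₕ = 40205·0.4 = 16082
Σ NₕSₕ = 45155.4.
n_2 = 300·8330/45155.4 = 55.342... → 55.

55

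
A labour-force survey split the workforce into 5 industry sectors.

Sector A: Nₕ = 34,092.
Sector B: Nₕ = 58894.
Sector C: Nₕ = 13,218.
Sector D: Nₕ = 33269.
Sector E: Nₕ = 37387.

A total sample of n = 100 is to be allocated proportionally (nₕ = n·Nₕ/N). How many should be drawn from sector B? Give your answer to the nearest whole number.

Share of sector B = 58894/176860 = 0.33300.
Allocate 100 × 0.33300 = 33.300... → 33.

33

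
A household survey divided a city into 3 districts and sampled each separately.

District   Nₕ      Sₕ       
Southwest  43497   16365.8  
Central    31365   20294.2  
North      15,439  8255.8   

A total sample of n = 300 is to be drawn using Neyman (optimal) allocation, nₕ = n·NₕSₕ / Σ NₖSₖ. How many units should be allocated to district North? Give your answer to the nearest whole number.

26

Σ NₕSₕ = 43497·16365.8 + 31365·20294.2 + 15439·8255.8 = 1475852081.8.
Share for North: 127461296.2/1475852081.8 = 0.08636.
n_North = 300 × 0.08636 = 25.909... → 26.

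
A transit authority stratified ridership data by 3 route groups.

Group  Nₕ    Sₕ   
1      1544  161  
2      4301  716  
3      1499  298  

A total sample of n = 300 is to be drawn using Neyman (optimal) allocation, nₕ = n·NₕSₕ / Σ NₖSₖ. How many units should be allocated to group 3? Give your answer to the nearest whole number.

36

Σ NₕSₕ = 1544·161 + 4301·716 + 1499·298 = 3774802.
Share for 3: 446702/3774802 = 0.11834.
n_3 = 300 × 0.11834 = 35.501... → 36.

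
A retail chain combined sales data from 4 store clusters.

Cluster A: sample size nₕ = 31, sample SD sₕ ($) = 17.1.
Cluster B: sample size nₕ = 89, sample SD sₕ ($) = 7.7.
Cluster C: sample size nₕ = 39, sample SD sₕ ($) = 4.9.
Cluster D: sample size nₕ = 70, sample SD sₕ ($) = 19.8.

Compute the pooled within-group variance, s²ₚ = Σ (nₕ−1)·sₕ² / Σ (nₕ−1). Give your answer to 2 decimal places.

Degrees of freedom: 30 + 88 + 38 + 69 = 225.
Σ(nₕ−1)sₕ² = 30·292.41 + 88·59.29 + 38·24.01 + 69·392.04 = 41952.96.
s²ₚ = 41952.96 / 225 = 186.4576 → 186.46.

186.46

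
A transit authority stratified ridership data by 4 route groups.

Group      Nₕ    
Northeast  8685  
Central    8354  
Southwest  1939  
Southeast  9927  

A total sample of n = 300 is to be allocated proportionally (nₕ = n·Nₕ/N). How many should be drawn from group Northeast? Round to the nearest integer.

90

Share of group Northeast = 8685/28905 = 0.30047.
Allocate 300 × 0.30047 = 90.140... → 90.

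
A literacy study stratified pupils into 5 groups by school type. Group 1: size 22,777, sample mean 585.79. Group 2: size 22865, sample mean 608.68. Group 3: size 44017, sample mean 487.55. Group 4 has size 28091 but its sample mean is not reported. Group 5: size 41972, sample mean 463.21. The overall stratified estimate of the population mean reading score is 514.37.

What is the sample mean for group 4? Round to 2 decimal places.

498.16

N = 22777 + 22865 + 44017 + 28091 + 41972 = 159722.
Overall total = μ·N = 514.37·159722 = 82156205.14.
Subtract the known strata: 22777·585.79 + 22865·608.68 + 44017·487.55 + 41972·463.21 = 68162345.5.
Remaining total for group 4: 82156205.14 − 68162345.5 = 13993859.64.
Divide by its size: 13993859.64 / 28091 = 498.1617... → 498.16.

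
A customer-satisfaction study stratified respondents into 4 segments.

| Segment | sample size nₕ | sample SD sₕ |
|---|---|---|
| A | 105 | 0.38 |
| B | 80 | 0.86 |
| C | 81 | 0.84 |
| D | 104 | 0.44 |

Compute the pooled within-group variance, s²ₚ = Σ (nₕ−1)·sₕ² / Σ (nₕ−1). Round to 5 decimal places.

0.40938

A: (105−1)·0.38² = 104·0.1444 = 15.0176
B: (80−1)·0.86² = 79·0.7396 = 58.4284
C: (81−1)·0.84² = 80·0.7056 = 56.448
D: (104−1)·0.44² = 103·0.1936 = 19.9408
Numerator = 149.8348; denominator = Σ(nₕ−1) = 366.
s²ₚ = 149.8348/366 = 0.4093847... → 0.40938.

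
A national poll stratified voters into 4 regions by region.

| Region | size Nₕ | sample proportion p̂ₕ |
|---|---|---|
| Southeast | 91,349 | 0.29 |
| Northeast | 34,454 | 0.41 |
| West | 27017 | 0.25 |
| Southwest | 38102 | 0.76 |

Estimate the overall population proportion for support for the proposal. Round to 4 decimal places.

N = 91349 + 34454 + 27017 + 38102 = 190922.
Overall proportion = Σ (Nₕ/N)·p̂ₕ.
Σ Nₕp̂ₕ = 26491.21 + 14126.14 + 6754.25 + 28957.52 = 76329.12.
76329.12 / 190922 = 0.399792... → 0.3998.

0.3998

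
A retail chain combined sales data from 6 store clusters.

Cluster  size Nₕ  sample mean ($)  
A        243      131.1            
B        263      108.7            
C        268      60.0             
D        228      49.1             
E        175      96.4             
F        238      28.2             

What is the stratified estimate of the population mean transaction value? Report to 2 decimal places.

N = 243 + 263 + 268 + 228 + 175 + 238 = 1415.
Weight each subgroup mean by Nₕ/N and sum.
Σ Nₕx̄ₕ = 243·131.1 + 263·108.7 + 268·60.0 + 228·49.1 + 175·96.4 + 238·28.2 = 31857.3 + 28588.1 + 16080 + 11194.8 + 16870 + 6711.6 = 111301.8.
Divide by N: 111301.8 / 1415 = 78.6585... → 78.66.

78.66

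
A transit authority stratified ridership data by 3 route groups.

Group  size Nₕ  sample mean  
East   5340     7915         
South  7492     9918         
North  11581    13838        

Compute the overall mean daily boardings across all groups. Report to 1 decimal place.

N = 24413; weights Wₕ = Nₕ/N = (0.2187, 0.3069, 0.4744).
x̄_st = Σ Wₕ·x̄ₕ = 0.2187·7915 + 0.3069·9918 + 0.4744·13838 ≈ 11339.435...
→ 11339.4.

11339.4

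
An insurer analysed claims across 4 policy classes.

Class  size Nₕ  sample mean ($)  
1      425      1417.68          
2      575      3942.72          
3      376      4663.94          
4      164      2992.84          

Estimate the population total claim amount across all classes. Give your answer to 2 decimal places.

1: 425·1417.68 = 602514
2: 575·3942.72 = 2267064
3: 376·4663.94 = 1753641.44
4: 164·2992.84 = 490825.76
τ̂ = Σ Nₕx̄ₕ = 5114045.20.

5114045.20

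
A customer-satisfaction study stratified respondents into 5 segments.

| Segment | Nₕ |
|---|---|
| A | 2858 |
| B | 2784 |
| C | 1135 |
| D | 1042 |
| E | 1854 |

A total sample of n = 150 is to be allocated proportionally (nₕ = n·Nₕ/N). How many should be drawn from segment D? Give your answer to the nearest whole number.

Share of segment D = 1042/9673 = 0.10772.
Allocate 150 × 0.10772 = 16.158... → 16.

16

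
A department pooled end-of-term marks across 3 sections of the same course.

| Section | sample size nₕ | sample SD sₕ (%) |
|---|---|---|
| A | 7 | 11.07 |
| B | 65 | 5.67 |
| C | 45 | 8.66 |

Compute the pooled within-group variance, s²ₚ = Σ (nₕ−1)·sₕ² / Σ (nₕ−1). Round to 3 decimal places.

53.444

Degrees of freedom: 6 + 64 + 44 = 114.
Σ(nₕ−1)sₕ² = 6·122.5449 + 64·32.1489 + 44·74.9956 = 6092.6054.
s²ₚ = 6092.6054 / 114 = 53.44391... → 53.444.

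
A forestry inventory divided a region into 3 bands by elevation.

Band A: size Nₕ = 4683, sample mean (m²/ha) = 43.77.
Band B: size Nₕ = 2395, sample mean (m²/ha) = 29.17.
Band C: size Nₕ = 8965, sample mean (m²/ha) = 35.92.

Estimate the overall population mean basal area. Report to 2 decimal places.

37.20

N = 4683 + 2395 + 8965 = 16043.
Weight each subgroup mean by Nₕ/N and sum.
Σ Nₕx̄ₕ = 4683·43.77 + 2395·29.17 + 8965·35.92 = 204974.91 + 69862.15 + 322022.8 = 596859.86.
Divide by N: 596859.86 / 16043 = 37.2038... → 37.20.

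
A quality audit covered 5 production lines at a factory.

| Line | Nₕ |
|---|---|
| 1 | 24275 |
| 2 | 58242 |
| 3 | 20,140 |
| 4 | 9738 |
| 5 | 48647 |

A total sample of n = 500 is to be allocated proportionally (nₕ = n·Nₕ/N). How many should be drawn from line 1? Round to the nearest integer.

75

N = 24275 + 58242 + 20140 + 9738 + 48647 = 161042.
n_1 = 500·24275/161042 = 75.369... → 75.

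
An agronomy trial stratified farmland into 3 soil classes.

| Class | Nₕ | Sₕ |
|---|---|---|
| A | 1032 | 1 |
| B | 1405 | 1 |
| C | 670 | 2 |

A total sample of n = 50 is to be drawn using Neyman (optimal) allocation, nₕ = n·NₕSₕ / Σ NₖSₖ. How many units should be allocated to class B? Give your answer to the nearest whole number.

A: NₕSₕ = 1032·1 = 1032
B: NₕSₕ = 1405·1 = 1405
C: NₕSₕ = 670·2 = 1340
Σ NₕSₕ = 3777.
n_B = 50·1405/3777 = 18.599... → 19.

19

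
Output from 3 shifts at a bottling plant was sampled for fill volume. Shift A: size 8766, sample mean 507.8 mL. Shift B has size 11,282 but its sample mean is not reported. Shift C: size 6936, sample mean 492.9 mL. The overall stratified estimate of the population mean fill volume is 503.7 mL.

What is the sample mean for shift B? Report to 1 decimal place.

N = 8766 + 11282 + 6936 = 26984.
Overall total = μ·N = 503.7·26984 = 13591840.8.
Subtract the known strata: 8766·507.8 + 6936·492.9 = 7870129.2.
Remaining total for shift B: 13591840.8 − 7870129.2 = 5721711.6.
Divide by its size: 5721711.6 / 11282 = 507.154... → 507.2.

507.2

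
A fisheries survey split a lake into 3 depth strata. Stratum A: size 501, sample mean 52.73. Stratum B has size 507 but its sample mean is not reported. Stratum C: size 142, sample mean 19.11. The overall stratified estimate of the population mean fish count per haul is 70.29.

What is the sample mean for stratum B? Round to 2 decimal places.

101.98

Σ Nₕx̄ₕ = N·μ, so 507·x̄_B = 1150·70.29 − (501·52.73 + 142·19.11).
= 80833.5 − 29131.35 = 51702.15.
x̄_B = 51702.15 / 507 = 101.9766... → 101.98.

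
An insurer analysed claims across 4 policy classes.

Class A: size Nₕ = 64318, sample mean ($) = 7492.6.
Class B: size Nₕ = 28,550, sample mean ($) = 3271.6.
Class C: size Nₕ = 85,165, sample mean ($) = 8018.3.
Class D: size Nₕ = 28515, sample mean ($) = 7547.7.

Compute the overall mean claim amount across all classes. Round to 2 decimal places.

7133.52

x̄_st = (Σ Nₕx̄ₕ) / (Σ Nₕ) = (64318·7492.6 + 28550·3271.6 + 85165·8018.3 + 28515·7547.7) / 206548
= 1473414411.8 / 206548 = 7133.5206... → 7133.52.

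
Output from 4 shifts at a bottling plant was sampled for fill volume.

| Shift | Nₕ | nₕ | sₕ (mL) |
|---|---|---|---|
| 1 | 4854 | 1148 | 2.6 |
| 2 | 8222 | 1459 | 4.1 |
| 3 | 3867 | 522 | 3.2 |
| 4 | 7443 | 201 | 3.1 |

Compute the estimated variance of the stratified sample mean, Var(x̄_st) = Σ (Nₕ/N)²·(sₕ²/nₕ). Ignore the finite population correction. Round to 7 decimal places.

0.0064902

N = 24386; Wₕ = Nₕ/N.
shift 1: (4854/24386)²·2.6²/1148 = 0.0002333046
shift 2: (8222/24386)²·4.1²/1459 = 0.0013097434
shift 3: (3867/24386)²·3.2²/522 = 0.0004932836
shift 4: (7443/24386)²·3.1²/201 = 0.0044539181
Sum = 0.0064902497 → 0.0064902.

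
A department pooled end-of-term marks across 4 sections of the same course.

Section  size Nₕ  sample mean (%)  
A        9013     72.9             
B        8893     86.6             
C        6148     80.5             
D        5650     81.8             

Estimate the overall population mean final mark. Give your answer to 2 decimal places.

N = 29704; weights Wₕ = Nₕ/N = (0.3034, 0.2994, 0.2070, 0.1902).
x̄_st = Σ Wₕ·x̄ₕ = 0.3034·72.9 + 0.2994·86.6 + 0.2070·80.5 + 0.1902·81.8 ≈ 80.2675...
→ 80.27.

80.27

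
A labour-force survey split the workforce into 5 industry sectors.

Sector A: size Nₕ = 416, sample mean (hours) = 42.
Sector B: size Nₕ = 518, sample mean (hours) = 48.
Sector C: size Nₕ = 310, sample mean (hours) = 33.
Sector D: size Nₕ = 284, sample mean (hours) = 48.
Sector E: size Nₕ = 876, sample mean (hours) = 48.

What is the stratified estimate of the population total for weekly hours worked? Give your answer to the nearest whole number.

108246

A: 416·42 = 17472
B: 518·48 = 24864
C: 310·33 = 10230
D: 284·48 = 13632
E: 876·48 = 42048
τ̂ = Σ Nₕx̄ₕ = 108246.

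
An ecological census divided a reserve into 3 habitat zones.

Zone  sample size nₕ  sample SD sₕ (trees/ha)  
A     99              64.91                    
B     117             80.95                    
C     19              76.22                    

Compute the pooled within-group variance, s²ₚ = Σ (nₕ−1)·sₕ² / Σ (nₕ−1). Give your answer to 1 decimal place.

Degrees of freedom: 98 + 116 + 18 = 232.
Σ(nₕ−1)sₕ² = 98·4213.3081 + 116·6552.9025 + 18·5809.4884 = 1277611.675.
s²ₚ = 1277611.675 / 232 = 5506.947... → 5506.9.

5506.9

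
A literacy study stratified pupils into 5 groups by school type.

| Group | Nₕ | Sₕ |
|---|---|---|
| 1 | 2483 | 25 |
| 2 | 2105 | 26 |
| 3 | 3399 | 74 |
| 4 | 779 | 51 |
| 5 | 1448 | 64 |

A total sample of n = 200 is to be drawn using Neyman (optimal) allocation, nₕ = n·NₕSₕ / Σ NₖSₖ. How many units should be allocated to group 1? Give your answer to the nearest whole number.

25

1: NₕSₕ = 2483·25 = 62075
2: NₕSₕ = 2105·26 = 54730
3: NₕSₕ = 3399·74 = 251526
4: NₕSₕ = 779·51 = 39729
5: NₕSₕ = 1448·64 = 92672
Σ NₕSₕ = 500732.
n_1 = 200·62075/500732 = 24.794... → 25.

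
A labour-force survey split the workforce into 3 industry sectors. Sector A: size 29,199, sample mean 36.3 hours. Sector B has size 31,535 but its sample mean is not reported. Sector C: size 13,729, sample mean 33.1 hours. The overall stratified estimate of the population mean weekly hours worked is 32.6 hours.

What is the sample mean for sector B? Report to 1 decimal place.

Σ Nₕx̄ₕ = N·μ, so 31535·x̄_B = 74463·32.6 − (29199·36.3 + 13729·33.1).
= 2427493.8 − 1514353.6 = 913140.2.
x̄_B = 913140.2 / 31535 = 28.956... → 29.0.

29.0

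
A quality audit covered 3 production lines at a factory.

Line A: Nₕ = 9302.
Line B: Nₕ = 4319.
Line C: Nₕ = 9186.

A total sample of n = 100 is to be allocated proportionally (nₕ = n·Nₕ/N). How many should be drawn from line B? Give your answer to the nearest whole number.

19

Share of line B = 4319/22807 = 0.18937.
Allocate 100 × 0.18937 = 18.937... → 19.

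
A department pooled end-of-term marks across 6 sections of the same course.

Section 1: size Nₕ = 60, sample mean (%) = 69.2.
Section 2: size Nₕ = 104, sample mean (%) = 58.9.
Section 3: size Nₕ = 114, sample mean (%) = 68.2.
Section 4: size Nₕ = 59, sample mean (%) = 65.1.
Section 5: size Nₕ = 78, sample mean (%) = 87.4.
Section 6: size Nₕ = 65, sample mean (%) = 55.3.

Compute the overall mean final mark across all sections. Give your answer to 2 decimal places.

67.30

x̄_st = (Σ Nₕx̄ₕ) / (Σ Nₕ) = (60·69.2 + 104·58.9 + 114·68.2 + 59·65.1 + 78·87.4 + 65·55.3) / 480
= 32305 / 480 = 67.3021... → 67.30.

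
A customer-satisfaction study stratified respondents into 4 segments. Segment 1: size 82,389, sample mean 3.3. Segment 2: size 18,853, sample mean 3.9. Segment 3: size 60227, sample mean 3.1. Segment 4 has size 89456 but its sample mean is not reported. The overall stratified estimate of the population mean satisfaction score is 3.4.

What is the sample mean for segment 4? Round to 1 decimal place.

N = 82389 + 18853 + 60227 + 89456 = 250925.
Overall total = μ·N = 3.4·250925 = 853145.
Subtract the known strata: 82389·3.3 + 18853·3.9 + 60227·3.1 = 532114.1.
Remaining total for segment 4: 853145 − 532114.1 = 321030.9.
Divide by its size: 321030.9 / 89456 = 3.589... → 3.6.

3.6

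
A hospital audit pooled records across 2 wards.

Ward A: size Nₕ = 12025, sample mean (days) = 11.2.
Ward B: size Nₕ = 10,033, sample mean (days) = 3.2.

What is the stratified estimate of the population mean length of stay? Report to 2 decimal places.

N = 22058; weights Wₕ = Nₕ/N = (0.5452, 0.4548).
x̄_st = Σ Wₕ·x̄ₕ = 0.5452·11.2 + 0.4548·3.2 ≈ 7.5612...
→ 7.56.

7.56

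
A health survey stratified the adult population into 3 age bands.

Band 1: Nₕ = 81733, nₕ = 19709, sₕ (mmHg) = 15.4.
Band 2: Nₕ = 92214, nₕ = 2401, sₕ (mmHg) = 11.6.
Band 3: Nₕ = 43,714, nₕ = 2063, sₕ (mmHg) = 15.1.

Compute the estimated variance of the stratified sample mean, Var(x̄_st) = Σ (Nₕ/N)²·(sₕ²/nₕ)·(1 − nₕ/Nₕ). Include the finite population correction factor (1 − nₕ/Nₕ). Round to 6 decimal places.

0.015332

N = 217661; Wₕ = Nₕ/N.
band 1: (81733/217661)²·15.4²/19709·(1 − 19709/81733) = 0.001287576
band 2: (92214/217661)²·11.6²/2401·(1 − 2401/92214) = 0.009797125
band 3: (43714/217661)²·15.1²/2063·(1 − 2063/43714) = 0.004247559
Sum = 0.015332260 → 0.015332.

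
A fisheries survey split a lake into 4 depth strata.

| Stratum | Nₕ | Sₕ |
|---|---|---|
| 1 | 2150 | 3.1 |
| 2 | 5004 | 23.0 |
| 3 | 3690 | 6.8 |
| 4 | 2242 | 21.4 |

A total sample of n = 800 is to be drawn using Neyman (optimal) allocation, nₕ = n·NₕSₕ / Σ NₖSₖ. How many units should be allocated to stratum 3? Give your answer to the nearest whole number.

103

1: NₕSₕ = 2150·3.1 = 6665
2: NₕSₕ = 5004·23.0 = 115092
3: NₕSₕ = 3690·6.8 = 25092
4: NₕSₕ = 2242·21.4 = 47978.8
Σ NₕSₕ = 194827.8.
n_3 = 800·25092/194827.8 = 103.033... → 103.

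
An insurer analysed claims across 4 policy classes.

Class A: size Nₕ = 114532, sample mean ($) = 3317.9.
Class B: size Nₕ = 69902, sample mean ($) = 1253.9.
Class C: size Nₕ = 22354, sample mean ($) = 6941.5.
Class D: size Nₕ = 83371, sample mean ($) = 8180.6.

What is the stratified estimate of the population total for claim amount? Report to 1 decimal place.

Estimate total by summing Nₕ·x̄ₕ over strata.
114532·3317.9 + 69902·1253.9 + 22354·6941.5 + 83371·8180.6 = 380005722.8 + 87650117.8 + 155170291 + 682024802.6 = 1304850934.2.

1304850934.2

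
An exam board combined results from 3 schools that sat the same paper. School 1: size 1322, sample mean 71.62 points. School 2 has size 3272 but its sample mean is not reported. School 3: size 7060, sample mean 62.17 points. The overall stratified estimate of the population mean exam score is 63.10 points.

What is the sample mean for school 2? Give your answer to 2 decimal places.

N = 1322 + 3272 + 7060 = 11654.
Overall total = μ·N = 63.10·11654 = 735367.4.
Subtract the known strata: 1322·71.62 + 7060·62.17 = 533601.84.
Remaining total for school 2: 735367.4 − 533601.84 = 201765.56.
Divide by its size: 201765.56 / 3272 = 61.6643... → 61.66.

61.66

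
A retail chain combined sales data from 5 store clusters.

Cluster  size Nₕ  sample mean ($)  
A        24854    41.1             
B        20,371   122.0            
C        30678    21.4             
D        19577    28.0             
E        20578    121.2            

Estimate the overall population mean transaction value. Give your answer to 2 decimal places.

x̄_st = (Σ Nₕx̄ₕ) / (Σ Nₕ) = (24854·41.1 + 20371·122.0 + 30678·21.4 + 19577·28.0 + 20578·121.2) / 116058
= 7205480.2 / 116058 = 62.0852... → 62.09.

62.09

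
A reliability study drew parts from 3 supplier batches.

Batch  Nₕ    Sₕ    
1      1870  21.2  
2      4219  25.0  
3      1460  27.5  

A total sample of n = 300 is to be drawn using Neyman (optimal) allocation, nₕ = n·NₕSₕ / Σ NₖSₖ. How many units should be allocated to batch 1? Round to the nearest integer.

Σ NₕSₕ = 1870·21.2 + 4219·25.0 + 1460·27.5 = 185269.
Share for 1: 39644/185269 = 0.21398.
n_1 = 300 × 0.21398 = 64.194... → 64.

64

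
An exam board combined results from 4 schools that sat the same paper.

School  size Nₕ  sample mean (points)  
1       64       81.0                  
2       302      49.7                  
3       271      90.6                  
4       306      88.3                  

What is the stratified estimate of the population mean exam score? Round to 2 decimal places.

76.10

N = 943; weights Wₕ = Nₕ/N = (0.0679, 0.3203, 0.2874, 0.3245).
x̄_st = Σ Wₕ·x̄ₕ = 0.0679·81.0 + 0.3203·49.7 + 0.2874·90.6 + 0.3245·88.3 ≈ 76.1037...
→ 76.10.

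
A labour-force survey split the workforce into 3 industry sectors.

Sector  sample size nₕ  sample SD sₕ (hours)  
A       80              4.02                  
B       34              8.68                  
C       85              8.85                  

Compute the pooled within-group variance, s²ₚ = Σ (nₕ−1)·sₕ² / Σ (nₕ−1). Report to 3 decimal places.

52.766

Degrees of freedom: 79 + 33 + 84 = 196.
Σ(nₕ−1)sₕ² = 79·16.1604 + 33·75.3424 + 84·78.3225 = 10342.0608.
s²ₚ = 10342.0608 / 196 = 52.76562... → 52.766.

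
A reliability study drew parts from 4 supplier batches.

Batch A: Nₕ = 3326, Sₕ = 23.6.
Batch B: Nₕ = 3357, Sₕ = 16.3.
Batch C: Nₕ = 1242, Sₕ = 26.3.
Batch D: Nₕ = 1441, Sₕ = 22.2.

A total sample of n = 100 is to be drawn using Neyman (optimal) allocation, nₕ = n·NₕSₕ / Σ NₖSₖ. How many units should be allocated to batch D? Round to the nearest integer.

A: NₕSₕ = 3326·23.6 = 78493.6
B: NₕSₕ = 3357·16.3 = 54719.1
C: NₕSₕ = 1242·26.3 = 32664.6
D: NₕSₕ = 1441·22.2 = 31990.2
Σ NₕSₕ = 197867.5.
n_D = 100·31990.2/197867.5 = 16.167... → 16.

16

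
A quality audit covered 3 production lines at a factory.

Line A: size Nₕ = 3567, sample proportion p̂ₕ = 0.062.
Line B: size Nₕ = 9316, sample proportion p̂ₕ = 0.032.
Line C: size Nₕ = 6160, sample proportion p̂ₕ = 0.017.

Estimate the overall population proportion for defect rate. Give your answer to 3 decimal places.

0.033

Wₕ = Nₕ/N with N = 19043: 0.1873, 0.4892, 0.3235.
p̂_st = 0.1873·0.062 + 0.4892·0.032 + 0.3235·0.017 ≈ 0.03277... → 0.033.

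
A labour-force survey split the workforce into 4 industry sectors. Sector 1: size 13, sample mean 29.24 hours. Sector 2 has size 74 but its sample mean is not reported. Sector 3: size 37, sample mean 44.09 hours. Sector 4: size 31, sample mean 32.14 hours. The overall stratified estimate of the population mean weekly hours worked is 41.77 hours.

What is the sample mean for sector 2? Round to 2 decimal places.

N = 13 + 74 + 37 + 31 = 155.
Overall total = μ·N = 41.77·155 = 6474.35.
Subtract the known strata: 13·29.24 + 37·44.09 + 31·32.14 = 3007.79.
Remaining total for sector 2: 6474.35 − 3007.79 = 3466.56.
Divide by its size: 3466.56 / 74 = 46.8454... → 46.85.

46.85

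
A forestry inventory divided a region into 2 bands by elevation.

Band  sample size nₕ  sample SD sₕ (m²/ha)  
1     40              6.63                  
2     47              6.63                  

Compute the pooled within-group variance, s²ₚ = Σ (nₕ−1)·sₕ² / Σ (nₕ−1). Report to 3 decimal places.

1: (40−1)·6.63² = 39·43.9569 = 1714.3191
2: (47−1)·6.63² = 46·43.9569 = 2022.0174
Numerator = 3736.3365; denominator = Σ(nₕ−1) = 85.
s²ₚ = 3736.3365/85 = 43.9569 → 43.957.

43.957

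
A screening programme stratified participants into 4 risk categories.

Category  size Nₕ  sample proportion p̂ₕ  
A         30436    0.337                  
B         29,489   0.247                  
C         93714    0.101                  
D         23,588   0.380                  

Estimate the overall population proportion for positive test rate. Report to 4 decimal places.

0.2030

Wₕ = Nₕ/N with N = 177227: 0.1717, 0.1664, 0.5288, 0.1331.
p̂_st = 0.1717·0.337 + 0.1664·0.247 + 0.5288·0.101 + 0.1331·0.380 ≈ 0.202956... → 0.2030.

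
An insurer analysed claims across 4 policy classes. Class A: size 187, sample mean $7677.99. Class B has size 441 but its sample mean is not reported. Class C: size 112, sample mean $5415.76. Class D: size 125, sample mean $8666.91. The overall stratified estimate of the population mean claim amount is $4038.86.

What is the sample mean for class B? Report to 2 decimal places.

Σ Nₕx̄ₕ = N·μ, so 441·x̄_B = 865·4038.86 − (187·7677.99 + 112·5415.76 + 125·8666.91).
= 3493613.9 − 3125713 = 367900.9.
x̄_B = 367900.9 / 441 = 834.2424... → 834.24.

834.24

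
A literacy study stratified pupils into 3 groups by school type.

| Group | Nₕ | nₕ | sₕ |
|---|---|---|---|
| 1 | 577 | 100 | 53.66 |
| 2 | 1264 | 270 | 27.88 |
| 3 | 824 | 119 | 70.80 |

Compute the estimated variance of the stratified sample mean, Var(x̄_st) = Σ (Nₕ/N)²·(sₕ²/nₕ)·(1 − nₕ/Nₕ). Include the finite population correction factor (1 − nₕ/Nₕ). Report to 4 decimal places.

5.0705

N = 2665; Wₕ = Nₕ/N.
group 1: (577/2665)²·53.66²/100·(1 − 100/577) = 1.1158379
group 2: (1264/2665)²·27.88²/270·(1 − 270/1264) = 0.5092849
group 3: (824/2665)²·70.80²/119·(1 − 119/824) = 3.4454143
Sum = 5.0705371 → 5.0705.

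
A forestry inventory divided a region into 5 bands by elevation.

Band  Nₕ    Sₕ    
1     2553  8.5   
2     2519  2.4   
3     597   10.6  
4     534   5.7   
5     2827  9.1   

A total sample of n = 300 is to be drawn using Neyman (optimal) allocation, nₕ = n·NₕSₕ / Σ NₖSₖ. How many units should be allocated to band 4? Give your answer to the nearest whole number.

15

Σ NₕSₕ = 2553·8.5 + 2519·2.4 + 597·10.6 + 534·5.7 + 2827·9.1 = 62843.8.
Share for 4: 3043.8/62843.8 = 0.04843.
n_4 = 300 × 0.04843 = 14.530... → 15.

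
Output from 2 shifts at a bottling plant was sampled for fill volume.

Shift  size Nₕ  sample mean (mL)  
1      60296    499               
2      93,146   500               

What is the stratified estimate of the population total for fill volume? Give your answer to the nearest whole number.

76660704

1: 60296·499 = 30087704
2: 93146·500 = 46573000
τ̂ = Σ Nₕx̄ₕ = 76660704.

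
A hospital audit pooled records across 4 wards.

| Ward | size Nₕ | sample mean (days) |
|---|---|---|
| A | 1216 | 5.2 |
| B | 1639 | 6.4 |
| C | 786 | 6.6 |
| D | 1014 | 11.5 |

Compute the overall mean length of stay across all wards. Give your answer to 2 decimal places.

x̄_st = (Σ Nₕx̄ₕ) / (Σ Nₕ) = (1216·5.2 + 1639·6.4 + 786·6.6 + 1014·11.5) / 4655
= 33661.4 / 4655 = 7.2312... → 7.23.

7.23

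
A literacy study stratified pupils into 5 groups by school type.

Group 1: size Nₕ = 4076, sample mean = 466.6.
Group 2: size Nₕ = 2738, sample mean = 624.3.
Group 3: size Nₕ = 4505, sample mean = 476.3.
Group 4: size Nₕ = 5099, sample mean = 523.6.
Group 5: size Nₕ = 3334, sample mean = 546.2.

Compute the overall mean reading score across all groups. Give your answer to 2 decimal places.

x̄_st = (Σ Nₕx̄ₕ) / (Σ Nₕ) = (4076·466.6 + 2738·624.3 + 4505·476.3 + 5099·523.6 + 3334·546.2) / 19752
= 10247793.7 / 19752 = 518.8231... → 518.82.

518.82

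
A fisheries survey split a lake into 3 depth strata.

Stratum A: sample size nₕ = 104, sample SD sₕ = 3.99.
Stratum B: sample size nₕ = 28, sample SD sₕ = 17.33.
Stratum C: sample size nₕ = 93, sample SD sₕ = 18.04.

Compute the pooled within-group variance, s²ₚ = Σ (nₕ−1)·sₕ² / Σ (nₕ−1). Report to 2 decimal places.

178.78

Degrees of freedom: 103 + 27 + 92 = 222.
Σ(nₕ−1)sₕ² = 103·15.9201 + 27·300.3289 + 92·325.4416 = 39689.2778.
s²ₚ = 39689.2778 / 222 = 178.7805... → 178.78.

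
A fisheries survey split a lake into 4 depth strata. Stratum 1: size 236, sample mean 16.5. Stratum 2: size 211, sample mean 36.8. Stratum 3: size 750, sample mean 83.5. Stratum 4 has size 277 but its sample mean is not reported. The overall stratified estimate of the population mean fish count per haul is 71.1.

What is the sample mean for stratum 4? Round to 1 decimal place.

N = 236 + 211 + 750 + 277 = 1474.
Overall total = μ·N = 71.1·1474 = 104801.4.
Subtract the known strata: 236·16.5 + 211·36.8 + 750·83.5 = 74283.8.
Remaining total for stratum 4: 104801.4 − 74283.8 = 30517.6.
Divide by its size: 30517.6 / 277 = 110.172... → 110.2.

110.2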